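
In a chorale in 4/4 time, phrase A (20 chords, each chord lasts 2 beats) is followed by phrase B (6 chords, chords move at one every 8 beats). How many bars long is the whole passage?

22 bars

A: 20 × 2 = 40 beats = 10 bars.
B: 6 × 8 = 48 beats = 12 bars.
Total: 10 + 12 = 22 bars.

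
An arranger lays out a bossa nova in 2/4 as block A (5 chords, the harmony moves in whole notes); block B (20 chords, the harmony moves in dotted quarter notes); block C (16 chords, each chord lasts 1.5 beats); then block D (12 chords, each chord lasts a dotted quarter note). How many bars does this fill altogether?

46 bars

A: 5 × 4 = 20 beats = 10 bars.
B: 20 × 1.5 = 30 beats = 15 bars.
C: 16 × 1.5 = 24 beats = 12 bars.
D: 12 × 1.5 = 18 beats = 9 bars.
Total: 10 + 15 + 12 + 9 = 46 bars.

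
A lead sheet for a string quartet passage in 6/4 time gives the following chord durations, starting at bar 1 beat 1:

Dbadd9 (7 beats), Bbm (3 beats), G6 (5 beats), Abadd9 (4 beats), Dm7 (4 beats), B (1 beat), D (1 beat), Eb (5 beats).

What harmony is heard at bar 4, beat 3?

Dm7

Beat 3 of bar 4 is beat (4−1)×6 + 3 = 21 overall.
Running totals: Dbadd9 ends at 7, Bbm ends at 10, G6 ends at 15, Abadd9 ends at 19, Dm7 ends at 23.
Beat 21 falls within Dm7.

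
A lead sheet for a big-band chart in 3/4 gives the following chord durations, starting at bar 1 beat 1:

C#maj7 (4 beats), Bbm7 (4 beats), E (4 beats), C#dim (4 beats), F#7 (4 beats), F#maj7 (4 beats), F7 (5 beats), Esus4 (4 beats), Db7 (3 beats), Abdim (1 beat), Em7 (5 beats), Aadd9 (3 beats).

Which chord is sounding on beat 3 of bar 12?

Db7

Beat 3 of bar 12 is beat (12−1)×3 + 3 = 36 overall.
Running totals: C#maj7 ends at 4, Bbm7 ends at 8, E ends at 12, C#dim ends at 16, F#7 ends at 20, F#maj7 ends at 24, F7 ends at 29, Esus4 ends at 33, Db7 ends at 36.
Beat 36 falls within Db7.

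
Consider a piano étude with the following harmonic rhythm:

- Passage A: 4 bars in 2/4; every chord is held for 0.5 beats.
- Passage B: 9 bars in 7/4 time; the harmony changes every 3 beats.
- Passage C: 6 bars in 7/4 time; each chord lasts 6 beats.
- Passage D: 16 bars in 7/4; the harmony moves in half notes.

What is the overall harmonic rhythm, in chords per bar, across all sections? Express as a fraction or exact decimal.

20/7 chords per bar

A: 4 bars of 2 beats is 8 beats; at 0.5 beats each that's 16 chords.
B: 9 bars of 7 beats is 63 beats; at 3 beats each that's 21 chords.
C: 6 bars of 7 beats is 42 beats; at 6 beats each that's 7 chords.
D: 16 bars of 7 beats is 112 beats; at 2 beats each that's 56 chords.
Overall: 100 chords over 35 bars → 100/35 = 20/7 chords per bar.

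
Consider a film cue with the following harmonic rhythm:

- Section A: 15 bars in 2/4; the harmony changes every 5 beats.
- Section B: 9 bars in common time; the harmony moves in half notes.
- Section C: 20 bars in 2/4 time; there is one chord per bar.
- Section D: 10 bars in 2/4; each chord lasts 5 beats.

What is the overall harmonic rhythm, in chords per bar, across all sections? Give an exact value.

8/9 chords per bar

A: 15 × 2 = 30 beats ÷ 5 = 6 chords.
B: 9 × 4 = 36 beats ÷ 2 = 18 chords.
C: 20 × 2 = 40 beats ÷ 2 = 20 chords.
D: 10 × 2 = 20 beats ÷ 5 = 4 chords.
Overall: 48 chords over 54 bars → 48/54 = 8/9 chords per bar.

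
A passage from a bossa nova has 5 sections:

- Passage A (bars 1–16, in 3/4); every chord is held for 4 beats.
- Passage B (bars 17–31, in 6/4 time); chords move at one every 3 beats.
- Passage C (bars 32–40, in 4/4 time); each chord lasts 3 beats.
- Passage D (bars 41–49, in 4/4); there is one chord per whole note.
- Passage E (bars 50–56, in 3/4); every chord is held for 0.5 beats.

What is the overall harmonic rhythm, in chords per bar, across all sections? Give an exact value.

1.875 chords per bar

A: 16 bars of 3 beats is 48 beats; at 4 beats each that's 12 chords.
B: 15 bars of 6 beats is 90 beats; at 3 beats each that's 30 chords.
C: 9 bars of 4 beats is 36 beats; at 3 beats each that's 12 chords.
D: 9 bars of 4 beats is 36 beats; at 4 beats each that's 9 chords.
E: 7 bars of 3 beats is 21 beats; at 0.5 beats each that's 42 chords.
Overall: 105 chords over 56 bars → 105/56 = 1.875 chords per bar.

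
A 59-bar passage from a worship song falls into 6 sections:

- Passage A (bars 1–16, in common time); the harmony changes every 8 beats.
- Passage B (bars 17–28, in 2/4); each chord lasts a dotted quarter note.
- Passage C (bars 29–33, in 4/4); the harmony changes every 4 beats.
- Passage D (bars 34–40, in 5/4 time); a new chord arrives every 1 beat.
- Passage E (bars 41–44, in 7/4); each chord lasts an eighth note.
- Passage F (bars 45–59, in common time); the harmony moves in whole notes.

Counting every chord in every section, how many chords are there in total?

A has 64 beats and chords last 8 each, so 8 chords.
B has 24 beats and chords last 1.5 each, so 16 chords.
C has 20 beats and chords last 4 each, so 5 chords.
D has 35 beats and chords last 1 each, so 35 chords.
E has 28 beats and chords last 0.5 each, so 56 chords.
F has 60 beats and chords last 4 each, so 15 chords.
Total: 8 + 16 + 5 + 35 + 56 + 15 = 135.

135 chords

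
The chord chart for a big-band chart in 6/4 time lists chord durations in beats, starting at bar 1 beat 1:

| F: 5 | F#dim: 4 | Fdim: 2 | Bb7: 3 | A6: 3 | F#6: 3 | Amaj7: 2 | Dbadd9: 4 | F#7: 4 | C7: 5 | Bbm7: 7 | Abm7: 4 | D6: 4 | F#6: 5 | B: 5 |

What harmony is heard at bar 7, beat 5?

Bbm7

Beat 5 of bar 7 is beat (7−1)×6 + 5 = 41 overall.
Running totals: F ends at 5, F#dim ends at 9, Fdim ends at 11, Bb7 ends at 14, A6 ends at 17, F#6 ends at 20, Amaj7 ends at 22, Dbadd9 ends at 26, F#7 ends at 30, C7 ends at 35, Bbm7 ends at 42.
Beat 41 falls within Bbm7.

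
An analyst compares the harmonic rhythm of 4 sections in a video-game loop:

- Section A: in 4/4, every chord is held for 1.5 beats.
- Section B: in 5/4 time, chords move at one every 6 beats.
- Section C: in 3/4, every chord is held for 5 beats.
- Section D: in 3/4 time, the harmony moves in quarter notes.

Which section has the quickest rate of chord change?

Section D

A: 4/1.5 = 8/3 chords/bar.
B: 5/6 = 5/6 chords/bar.
C: 3/5 = 0.6 chords/bar.
D: 3/1 = 3 chords/bar.
Fastest is D at 3 chords/bar.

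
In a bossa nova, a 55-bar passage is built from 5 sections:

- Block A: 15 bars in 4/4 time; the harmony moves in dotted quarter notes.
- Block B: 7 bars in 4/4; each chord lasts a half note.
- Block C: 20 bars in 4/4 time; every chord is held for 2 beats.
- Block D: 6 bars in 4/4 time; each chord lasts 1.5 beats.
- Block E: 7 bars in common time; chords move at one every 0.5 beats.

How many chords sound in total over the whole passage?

166 chords

A has 60 beats and chords last 1.5 each, so 40 chords.
B has 28 beats and chords last 2 each, so 14 chords.
C has 80 beats and chords last 2 each, so 40 chords.
D has 24 beats and chords last 1.5 each, so 16 chords.
E has 28 beats and chords last 0.5 each, so 56 chords.
Total: 40 + 14 + 40 + 16 + 56 = 166.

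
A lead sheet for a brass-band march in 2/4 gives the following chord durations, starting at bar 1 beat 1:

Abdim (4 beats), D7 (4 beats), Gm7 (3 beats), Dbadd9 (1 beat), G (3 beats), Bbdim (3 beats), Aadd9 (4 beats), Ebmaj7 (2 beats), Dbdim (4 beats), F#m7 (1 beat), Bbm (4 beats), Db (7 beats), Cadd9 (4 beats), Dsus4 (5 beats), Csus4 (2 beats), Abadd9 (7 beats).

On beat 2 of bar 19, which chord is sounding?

Db

Beat 2 of bar 19 is beat (19−1)×2 + 2 = 38 overall.
Running totals: Abdim ends at 4, D7 ends at 8, Gm7 ends at 11, Dbadd9 ends at 12, G ends at 15, Bbdim ends at 18, Aadd9 ends at 22, Ebmaj7 ends at 24, Dbdim ends at 28, F#m7 ends at 29, Bbm ends at 33, Db ends at 40.
Beat 38 falls within Db.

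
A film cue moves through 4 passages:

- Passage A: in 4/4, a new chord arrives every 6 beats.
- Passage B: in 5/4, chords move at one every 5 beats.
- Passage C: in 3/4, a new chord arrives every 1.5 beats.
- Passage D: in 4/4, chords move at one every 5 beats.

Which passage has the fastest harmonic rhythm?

A: 4 beats/bar ÷ 6 beats/chord = 2/3 chords/bar.
B: 5 beats/bar ÷ 5 beats/chord = 1 chord/bar.
C: 3 beats/bar ÷ 1.5 beats/chord = 2 chords/bar.
D: 4 beats/bar ÷ 5 beats/chord = 0.8 chords/bar.
Fastest is C at 2 chords/bar.

Passage C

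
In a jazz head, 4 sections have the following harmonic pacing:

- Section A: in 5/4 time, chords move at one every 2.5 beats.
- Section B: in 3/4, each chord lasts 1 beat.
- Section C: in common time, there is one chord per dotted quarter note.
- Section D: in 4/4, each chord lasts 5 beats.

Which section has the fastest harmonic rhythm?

A: 5 beats/bar ÷ 2.5 beats/chord = 2 chords/bar.
B: 3 beats/bar ÷ 1 beat/chord = 3 chords/bar.
C: 4 beats/bar ÷ 1.5 beats/chord = 8/3 chords/bar.
D: 4 beats/bar ÷ 5 beats/chord = 0.8 chords/bar.
Fastest is B at 3 chords/bar.

Section B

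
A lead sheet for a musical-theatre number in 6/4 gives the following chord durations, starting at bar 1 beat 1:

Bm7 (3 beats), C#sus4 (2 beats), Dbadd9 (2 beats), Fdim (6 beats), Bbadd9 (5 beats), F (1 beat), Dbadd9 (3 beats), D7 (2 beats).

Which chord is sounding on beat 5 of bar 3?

Bbadd9

Beat 5 of bar 3 is beat (3−1)×6 + 5 = 17 overall.
Running totals: Bm7 ends at 3, C#sus4 ends at 5, Dbadd9 ends at 7, Fdim ends at 13, Bbadd9 ends at 18.
Beat 17 falls within Bbadd9.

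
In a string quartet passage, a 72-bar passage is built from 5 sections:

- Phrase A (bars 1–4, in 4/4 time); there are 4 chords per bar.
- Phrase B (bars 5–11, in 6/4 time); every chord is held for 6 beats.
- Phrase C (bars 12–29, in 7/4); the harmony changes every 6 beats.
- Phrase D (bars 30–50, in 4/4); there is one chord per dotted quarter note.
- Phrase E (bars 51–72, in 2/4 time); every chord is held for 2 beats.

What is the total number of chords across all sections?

122 chords

A: 4 bars × 4 beats = 16 beats; 1 beat/chord → 16 chords.
B: 7 bars × 6 beats = 42 beats; 6 beats/chord → 7 chords.
C: 18 bars × 7 beats = 126 beats; 6 beats/chord → 21 chords.
D: 21 bars × 4 beats = 84 beats; 1.5 beats/chord → 56 chords.
E: 22 bars × 2 beats = 44 beats; 2 beats/chord → 22 chords.
Total: 16 + 7 + 21 + 56 + 22 = 122.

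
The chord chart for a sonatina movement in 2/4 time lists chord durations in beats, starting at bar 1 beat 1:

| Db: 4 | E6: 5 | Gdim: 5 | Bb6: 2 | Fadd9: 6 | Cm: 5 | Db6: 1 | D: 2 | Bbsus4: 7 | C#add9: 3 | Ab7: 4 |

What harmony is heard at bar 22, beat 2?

Ab7

Beat 2 of bar 22 is beat (22−1)×2 + 2 = 44 overall.
Running totals: Db ends at 4, E6 ends at 9, Gdim ends at 14, Bb6 ends at 16, Fadd9 ends at 22, Cm ends at 27, Db6 ends at 28, D ends at 30, Bbsus4 ends at 37, C#add9 ends at 40, Ab7 ends at 44.
Beat 44 falls within Ab7.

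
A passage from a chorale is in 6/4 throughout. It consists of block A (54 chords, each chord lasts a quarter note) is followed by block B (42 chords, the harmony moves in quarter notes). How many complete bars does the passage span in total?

A: 54 × 1 = 54 beats = 9 bars.
B: 42 × 1 = 42 beats = 7 bars.
Total: 9 + 7 = 16 bars.

16 bars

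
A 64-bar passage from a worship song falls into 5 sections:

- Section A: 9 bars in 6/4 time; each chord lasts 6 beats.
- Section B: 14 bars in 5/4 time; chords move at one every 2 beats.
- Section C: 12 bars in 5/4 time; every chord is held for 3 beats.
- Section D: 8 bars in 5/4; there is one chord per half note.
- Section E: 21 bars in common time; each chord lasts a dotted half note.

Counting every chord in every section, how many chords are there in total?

112 chords

A: 9·6 = 54 beats, 54/6 = 9 chords.
B: 14·5 = 70 beats, 70/2 = 35 chords.
C: 12·5 = 60 beats, 60/3 = 20 chords.
D: 8·5 = 40 beats, 40/2 = 20 chords.
E: 21·4 = 84 beats, 84/3 = 28 chords.
Total: 9 + 35 + 20 + 20 + 28 = 112.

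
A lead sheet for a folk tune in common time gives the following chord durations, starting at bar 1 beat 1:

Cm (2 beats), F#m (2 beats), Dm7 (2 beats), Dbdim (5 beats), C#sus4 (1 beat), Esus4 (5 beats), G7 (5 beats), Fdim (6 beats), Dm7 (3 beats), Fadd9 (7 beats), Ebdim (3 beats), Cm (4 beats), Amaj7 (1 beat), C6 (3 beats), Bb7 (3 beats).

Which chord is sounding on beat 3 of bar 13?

Beat 3 of bar 13 is beat (13−1)×4 + 3 = 51 overall.
Running totals: Cm ends at 2, F#m ends at 4, Dm7 ends at 6, Dbdim ends at 11, C#sus4 ends at 12, Esus4 ends at 17, G7 ends at 22, Fdim ends at 28, Dm7 ends at 31, Fadd9 ends at 38, Ebdim ends at 41, Cm ends at 45, Amaj7 ends at 46, C6 ends at 49, Bb7 ends at 52.
Beat 51 falls within Bb7.

Bb7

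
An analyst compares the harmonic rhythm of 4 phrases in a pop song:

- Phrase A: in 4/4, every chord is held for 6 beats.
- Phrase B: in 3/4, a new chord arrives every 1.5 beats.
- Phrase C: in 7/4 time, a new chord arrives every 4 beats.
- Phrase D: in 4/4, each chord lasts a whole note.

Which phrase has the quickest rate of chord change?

A: 4/6 = 2/3 chords/bar.
B: 3/1.5 = 2 chords/bar.
C: 7/4 = 1.75 chords/bar.
D: 4/4 = 1 chord/bar.
Fastest is B at 2 chords/bar.

Phrase B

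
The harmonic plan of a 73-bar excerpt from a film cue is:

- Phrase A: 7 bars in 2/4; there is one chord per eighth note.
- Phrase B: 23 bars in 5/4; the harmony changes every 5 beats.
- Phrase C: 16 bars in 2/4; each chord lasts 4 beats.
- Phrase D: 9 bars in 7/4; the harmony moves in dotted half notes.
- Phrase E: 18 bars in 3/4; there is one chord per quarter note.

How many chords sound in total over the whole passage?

A: 7·2 = 14 beats, 14/0.5 = 28 chords.
B: 23·5 = 115 beats, 115/5 = 23 chords.
C: 16·2 = 32 beats, 32/4 = 8 chords.
D: 9·7 = 63 beats, 63/3 = 21 chords.
E: 18·3 = 54 beats, 54/1 = 54 chords.
Total: 28 + 23 + 8 + 21 + 54 = 134.

134 chords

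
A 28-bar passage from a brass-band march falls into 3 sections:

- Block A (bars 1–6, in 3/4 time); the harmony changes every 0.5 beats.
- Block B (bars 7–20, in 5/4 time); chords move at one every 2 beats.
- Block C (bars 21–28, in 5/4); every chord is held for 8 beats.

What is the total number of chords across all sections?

A: 6·3 = 18 beats, 18/0.5 = 36 chords.
B: 14·5 = 70 beats, 70/2 = 35 chords.
C: 8·5 = 40 beats, 40/8 = 5 chords.
Total: 36 + 35 + 5 = 76.

76 chords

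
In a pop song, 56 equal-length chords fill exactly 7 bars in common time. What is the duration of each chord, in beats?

7 bars × 4 beats/bar = 28 beats total.
28 beats ÷ 56 chords = 0.5 beats per chord.
(That is an eighth note.)

0.5 beats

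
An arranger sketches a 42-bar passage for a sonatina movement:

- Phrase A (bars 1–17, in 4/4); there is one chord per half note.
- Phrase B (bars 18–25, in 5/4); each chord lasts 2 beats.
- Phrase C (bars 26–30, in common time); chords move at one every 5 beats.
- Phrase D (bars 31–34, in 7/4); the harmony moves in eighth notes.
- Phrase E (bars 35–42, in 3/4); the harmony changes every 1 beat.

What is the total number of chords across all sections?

A: 17·4 = 68 beats, 68/2 = 34 chords.
B: 8·5 = 40 beats, 40/2 = 20 chords.
C: 5·4 = 20 beats, 20/5 = 4 chords.
D: 4·7 = 28 beats, 28/0.5 = 56 chords.
E: 8·3 = 24 beats, 24/1 = 24 chords.
Total: 34 + 20 + 4 + 56 + 24 = 138.

138 chords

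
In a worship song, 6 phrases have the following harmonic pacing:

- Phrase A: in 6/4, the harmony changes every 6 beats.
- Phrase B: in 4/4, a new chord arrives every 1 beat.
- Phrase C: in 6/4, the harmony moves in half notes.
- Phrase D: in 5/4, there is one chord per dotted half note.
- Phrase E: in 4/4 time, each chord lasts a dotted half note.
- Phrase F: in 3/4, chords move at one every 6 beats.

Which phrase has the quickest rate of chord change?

A: each chord is 6 beats in 6/4, so 1 per bar.
B: each chord is 1 beat in 4/4, so 4 per bar.
C: each chord is 2 beats in 6/4, so 3 per bar.
D: each chord is 3 beats in 5/4, so 5/3 per bar.
E: each chord is 3 beats in 4/4, so 4/3 per bar.
F: each chord is 6 beats in 3/4, so 0.5 per bar.
Fastest is B at 4 chords/bar.

Phrase B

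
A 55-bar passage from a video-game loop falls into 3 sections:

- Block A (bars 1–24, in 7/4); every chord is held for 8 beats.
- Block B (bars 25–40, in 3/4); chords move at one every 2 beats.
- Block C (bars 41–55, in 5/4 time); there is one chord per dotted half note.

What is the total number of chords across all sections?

70 chords

A: 24 bars × 7 beats = 168 beats; 8 beats/chord → 21 chords.
B: 16 bars × 3 beats = 48 beats; 2 beats/chord → 24 chords.
C: 15 bars × 5 beats = 75 beats; 3 beats/chord → 25 chords.
Total: 21 + 24 + 25 = 70.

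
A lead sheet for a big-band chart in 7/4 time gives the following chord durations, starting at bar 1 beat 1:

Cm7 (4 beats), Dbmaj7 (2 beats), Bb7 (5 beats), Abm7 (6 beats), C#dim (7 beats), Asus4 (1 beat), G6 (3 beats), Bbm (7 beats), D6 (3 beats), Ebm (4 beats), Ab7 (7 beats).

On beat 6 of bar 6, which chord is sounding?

Ebm

Beat 6 of bar 6 is beat (6−1)×7 + 6 = 41 overall.
Running totals: Cm7 ends at 4, Dbmaj7 ends at 6, Bb7 ends at 11, Abm7 ends at 17, C#dim ends at 24, Asus4 ends at 25, G6 ends at 28, Bbm ends at 35, D6 ends at 38, Ebm ends at 42.
Beat 41 falls within Ebm.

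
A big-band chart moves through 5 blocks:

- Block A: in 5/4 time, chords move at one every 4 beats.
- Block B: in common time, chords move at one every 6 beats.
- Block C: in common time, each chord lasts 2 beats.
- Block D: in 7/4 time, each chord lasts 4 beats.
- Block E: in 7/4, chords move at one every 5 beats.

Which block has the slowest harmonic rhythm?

A: 5 beats/bar ÷ 4 beats/chord = 1.25 chords/bar.
B: 4 beats/bar ÷ 6 beats/chord = 2/3 chords/bar.
C: 4 beats/bar ÷ 2 beats/chord = 2 chords/bar.
D: 7 beats/bar ÷ 4 beats/chord = 1.75 chords/bar.
E: 7 beats/bar ÷ 5 beats/chord = 1.4 chords/bar.
Slowest is B at 2/3 chords/bar.

Block B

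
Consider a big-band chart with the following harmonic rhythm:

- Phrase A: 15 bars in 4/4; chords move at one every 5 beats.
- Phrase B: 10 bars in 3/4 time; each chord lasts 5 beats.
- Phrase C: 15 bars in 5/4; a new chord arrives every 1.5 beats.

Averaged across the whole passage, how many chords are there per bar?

1.7 chords per bar

A: 15 × 4 = 60 beats ÷ 5 = 12 chords.
B: 10 × 3 = 30 beats ÷ 5 = 6 chords.
C: 15 × 5 = 75 beats ÷ 1.5 = 50 chords.
Overall: 68 chords over 40 bars → 68/40 = 1.7 chords per bar.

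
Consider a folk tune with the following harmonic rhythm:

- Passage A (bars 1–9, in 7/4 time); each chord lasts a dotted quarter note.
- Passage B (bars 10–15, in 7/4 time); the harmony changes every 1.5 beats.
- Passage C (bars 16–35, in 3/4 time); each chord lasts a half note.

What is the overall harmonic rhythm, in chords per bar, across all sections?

A: 9 bars of 7 beats is 63 beats; at 1.5 beats each that's 42 chords.
B: 6 bars of 7 beats is 42 beats; at 1.5 beats each that's 28 chords.
C: 20 bars of 3 beats is 60 beats; at 2 beats each that's 30 chords.
Overall: 100 chords over 35 bars → 100/35 = 20/7 chords per bar.

20/7 chords per bar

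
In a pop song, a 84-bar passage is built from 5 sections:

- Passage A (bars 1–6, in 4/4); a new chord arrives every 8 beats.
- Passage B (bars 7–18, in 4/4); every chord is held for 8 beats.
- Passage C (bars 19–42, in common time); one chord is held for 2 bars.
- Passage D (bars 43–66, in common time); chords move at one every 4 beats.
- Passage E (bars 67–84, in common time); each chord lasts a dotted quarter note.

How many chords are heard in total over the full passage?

93 chords

A has 24 beats and chords last 8 each, so 3 chords.
B has 48 beats and chords last 8 each, so 6 chords.
C has 96 beats and chords last 8 each, so 12 chords.
D has 96 beats and chords last 4 each, so 24 chords.
E has 72 beats and chords last 1.5 each, so 48 chords.
Total: 3 + 6 + 12 + 24 + 48 = 93.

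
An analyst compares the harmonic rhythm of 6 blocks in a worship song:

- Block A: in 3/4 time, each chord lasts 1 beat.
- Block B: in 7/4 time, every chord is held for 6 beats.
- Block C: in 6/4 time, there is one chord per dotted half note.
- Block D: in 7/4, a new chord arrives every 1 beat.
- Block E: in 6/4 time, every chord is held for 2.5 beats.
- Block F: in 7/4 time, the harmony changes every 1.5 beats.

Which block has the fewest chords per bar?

A: 3 beats/bar ÷ 1 beat/chord = 3 chords/bar.
B: 7 beats/bar ÷ 6 beats/chord = 7/6 chords/bar.
C: 6 beats/bar ÷ 3 beats/chord = 2 chords/bar.
D: 7 beats/bar ÷ 1 beat/chord = 7 chords/bar.
E: 6 beats/bar ÷ 2.5 beats/chord = 2.4 chords/bar.
F: 7 beats/bar ÷ 1.5 beats/chord = 14/3 chords/bar.
Slowest is B at 7/6 chords/bar.

Block B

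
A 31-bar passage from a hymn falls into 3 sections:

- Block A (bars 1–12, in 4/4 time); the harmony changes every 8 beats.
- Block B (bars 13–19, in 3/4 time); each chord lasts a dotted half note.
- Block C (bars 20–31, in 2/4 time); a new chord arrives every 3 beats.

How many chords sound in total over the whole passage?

21 chords

A has 48 beats and chords last 8 each, so 6 chords.
B has 21 beats and chords last 3 each, so 7 chords.
C has 24 beats and chords last 3 each, so 8 chords.
Total: 6 + 7 + 8 = 21.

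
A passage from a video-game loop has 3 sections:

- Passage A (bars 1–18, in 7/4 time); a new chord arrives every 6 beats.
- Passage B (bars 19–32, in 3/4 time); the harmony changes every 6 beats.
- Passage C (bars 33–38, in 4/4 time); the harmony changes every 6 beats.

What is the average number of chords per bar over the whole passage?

16/19 chords per bar

A: 18 bars of 7 beats is 126 beats; at 6 beats each that's 21 chords.
B: 14 bars of 3 beats is 42 beats; at 6 beats each that's 7 chords.
C: 6 bars of 4 beats is 24 beats; at 6 beats each that's 4 chords.
Overall: 32 chords over 38 bars → 32/38 = 16/19 chords per bar.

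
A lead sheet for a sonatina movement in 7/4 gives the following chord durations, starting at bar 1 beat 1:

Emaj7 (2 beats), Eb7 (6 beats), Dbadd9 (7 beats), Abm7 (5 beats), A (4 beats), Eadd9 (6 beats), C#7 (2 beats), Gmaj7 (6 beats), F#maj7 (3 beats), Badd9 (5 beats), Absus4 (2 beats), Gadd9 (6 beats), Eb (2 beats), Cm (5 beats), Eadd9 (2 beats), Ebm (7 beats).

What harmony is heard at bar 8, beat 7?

Eb

Beat 7 of bar 8 is beat (8−1)×7 + 7 = 56 overall.
Running totals: Emaj7 ends at 2, Eb7 ends at 8, Dbadd9 ends at 15, Abm7 ends at 20, A ends at 24, Eadd9 ends at 30, C#7 ends at 32, Gmaj7 ends at 38, F#maj7 ends at 41, Badd9 ends at 46, Absus4 ends at 48, Gadd9 ends at 54, Eb ends at 56.
Beat 56 falls within Eb.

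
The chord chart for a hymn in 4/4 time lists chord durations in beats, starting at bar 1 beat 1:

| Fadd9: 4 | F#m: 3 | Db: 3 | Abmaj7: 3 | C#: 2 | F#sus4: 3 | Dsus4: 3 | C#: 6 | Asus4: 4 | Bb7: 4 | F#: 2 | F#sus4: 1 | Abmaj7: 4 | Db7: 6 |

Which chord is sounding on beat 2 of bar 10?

Beat 2 of bar 10 is beat (10−1)×4 + 2 = 38 overall.
Running totals: Fadd9 ends at 4, F#m ends at 7, Db ends at 10, Abmaj7 ends at 13, C# ends at 15, F#sus4 ends at 18, Dsus4 ends at 21, C# ends at 27, Asus4 ends at 31, Bb7 ends at 35, F# ends at 37, F#sus4 ends at 38.
Beat 38 falls within F#sus4.

F#sus4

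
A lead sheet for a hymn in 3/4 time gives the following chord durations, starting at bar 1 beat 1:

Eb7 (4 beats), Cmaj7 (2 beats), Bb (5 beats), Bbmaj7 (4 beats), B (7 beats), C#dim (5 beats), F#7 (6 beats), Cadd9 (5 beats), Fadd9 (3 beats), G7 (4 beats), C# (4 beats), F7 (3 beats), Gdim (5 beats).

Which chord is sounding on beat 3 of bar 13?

Beat 3 of bar 13 is beat (13−1)×3 + 3 = 39 overall.
Running totals: Eb7 ends at 4, Cmaj7 ends at 6, Bb ends at 11, Bbmaj7 ends at 15, B ends at 22, C#dim ends at 27, F#7 ends at 33, Cadd9 ends at 38, Fadd9 ends at 41.
Beat 39 falls within Fadd9.

Fadd9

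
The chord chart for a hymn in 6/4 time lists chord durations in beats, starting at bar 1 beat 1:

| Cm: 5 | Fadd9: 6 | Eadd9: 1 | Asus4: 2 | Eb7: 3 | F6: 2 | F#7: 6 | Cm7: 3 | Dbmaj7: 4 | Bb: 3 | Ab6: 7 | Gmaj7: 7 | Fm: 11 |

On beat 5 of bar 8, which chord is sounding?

Gmaj7

Beat 5 of bar 8 is beat (8−1)×6 + 5 = 47 overall.
Running totals: Cm ends at 5, Fadd9 ends at 11, Eadd9 ends at 12, Asus4 ends at 14, Eb7 ends at 17, F6 ends at 19, F#7 ends at 25, Cm7 ends at 28, Dbmaj7 ends at 32, Bb ends at 35, Ab6 ends at 42, Gmaj7 ends at 49.
Beat 47 falls within Gmaj7.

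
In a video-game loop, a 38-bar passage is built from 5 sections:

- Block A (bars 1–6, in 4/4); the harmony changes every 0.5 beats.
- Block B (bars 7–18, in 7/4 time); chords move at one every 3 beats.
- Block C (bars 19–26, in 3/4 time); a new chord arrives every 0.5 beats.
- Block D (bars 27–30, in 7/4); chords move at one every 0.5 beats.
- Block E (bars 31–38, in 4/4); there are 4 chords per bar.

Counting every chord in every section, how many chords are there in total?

A: 6·4 = 24 beats, 24/0.5 = 48 chords.
B: 12·7 = 84 beats, 84/3 = 28 chords.
C: 8·3 = 24 beats, 24/0.5 = 48 chords.
D: 4·7 = 28 beats, 28/0.5 = 56 chords.
E: 8·4 = 32 beats, 32/1 = 32 chords.
Total: 48 + 28 + 48 + 56 + 32 = 212.

212 chords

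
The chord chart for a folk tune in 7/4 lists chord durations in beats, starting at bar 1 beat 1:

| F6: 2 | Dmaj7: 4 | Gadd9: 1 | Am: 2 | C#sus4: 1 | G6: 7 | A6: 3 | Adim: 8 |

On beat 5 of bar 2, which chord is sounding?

G6

Beat 5 of bar 2 is beat (2−1)×7 + 5 = 12 overall.
Running totals: F6 ends at 2, Dmaj7 ends at 6, Gadd9 ends at 7, Am ends at 9, C#sus4 ends at 10, G6 ends at 17.
Beat 12 falls within G6.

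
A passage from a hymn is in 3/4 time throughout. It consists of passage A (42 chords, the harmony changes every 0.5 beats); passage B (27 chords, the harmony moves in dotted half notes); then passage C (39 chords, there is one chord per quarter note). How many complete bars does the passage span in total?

47 bars

A: 42 × 0.5 = 21 beats = 7 bars.
B: 27 × 3 = 81 beats = 27 bars.
C: 39 × 1 = 39 beats = 13 bars.
Total: 7 + 27 + 13 = 47 bars.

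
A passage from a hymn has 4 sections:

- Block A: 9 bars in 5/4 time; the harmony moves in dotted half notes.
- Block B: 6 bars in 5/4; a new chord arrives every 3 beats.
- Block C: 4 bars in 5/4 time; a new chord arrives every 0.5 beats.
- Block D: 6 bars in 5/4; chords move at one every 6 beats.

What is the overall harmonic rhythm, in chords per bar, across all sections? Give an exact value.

2.8 chords per bar

A: 9 bars of 5 beats is 45 beats; at 3 beats each that's 15 chords.
B: 6 bars of 5 beats is 30 beats; at 3 beats each that's 10 chords.
C: 4 bars of 5 beats is 20 beats; at 0.5 beats each that's 40 chords.
D: 6 bars of 5 beats is 30 beats; at 6 beats each that's 5 chords.
Overall: 70 chords over 25 bars → 70/25 = 2.8 chords per bar.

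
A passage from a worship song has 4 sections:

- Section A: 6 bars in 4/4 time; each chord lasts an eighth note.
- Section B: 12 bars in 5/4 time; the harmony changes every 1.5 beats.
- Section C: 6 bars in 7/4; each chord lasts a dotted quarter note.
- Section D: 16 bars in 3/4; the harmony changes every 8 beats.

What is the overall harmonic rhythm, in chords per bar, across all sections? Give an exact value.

A: 6 bars of 4 beats is 24 beats; at 0.5 beats each that's 48 chords.
B: 12 bars of 5 beats is 60 beats; at 1.5 beats each that's 40 chords.
C: 6 bars of 7 beats is 42 beats; at 1.5 beats each that's 28 chords.
D: 16 bars of 3 beats is 48 beats; at 8 beats each that's 6 chords.
Overall: 122 chords over 40 bars → 122/40 = 3.05 chords per bar.

3.05 chords per bar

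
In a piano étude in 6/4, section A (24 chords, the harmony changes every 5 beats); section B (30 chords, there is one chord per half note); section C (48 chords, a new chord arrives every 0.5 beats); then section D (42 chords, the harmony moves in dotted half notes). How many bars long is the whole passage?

55 bars

A: 24 × 5 = 120 beats = 20 bars.
B: 30 × 2 = 60 beats = 10 bars.
C: 48 × 0.5 = 24 beats = 4 bars.
D: 42 × 3 = 126 beats = 21 bars.
Total: 20 + 10 + 4 + 21 = 55 bars.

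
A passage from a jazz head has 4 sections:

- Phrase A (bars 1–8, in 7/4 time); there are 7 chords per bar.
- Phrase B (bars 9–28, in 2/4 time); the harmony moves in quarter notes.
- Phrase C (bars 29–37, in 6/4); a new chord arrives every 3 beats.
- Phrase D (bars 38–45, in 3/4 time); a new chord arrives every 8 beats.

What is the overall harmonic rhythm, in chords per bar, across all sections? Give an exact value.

A: 8 bars of 7 beats is 56 beats; at 1 beat each that's 56 chords.
B: 20 bars of 2 beats is 40 beats; at 1 beat each that's 40 chords.
C: 9 bars of 6 beats is 54 beats; at 3 beats each that's 18 chords.
D: 8 bars of 3 beats is 24 beats; at 8 beats each that's 3 chords.
Overall: 117 chords over 45 bars → 117/45 = 2.6 chords per bar.

2.6 chords per bar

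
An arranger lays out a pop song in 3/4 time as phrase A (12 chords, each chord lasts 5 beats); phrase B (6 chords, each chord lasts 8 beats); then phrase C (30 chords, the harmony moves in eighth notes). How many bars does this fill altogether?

41 bars

A: 12 × 5 = 60 beats = 20 bars.
B: 6 × 8 = 48 beats = 16 bars.
C: 30 × 0.5 = 15 beats = 5 bars.
Total: 20 + 16 + 5 = 41 bars.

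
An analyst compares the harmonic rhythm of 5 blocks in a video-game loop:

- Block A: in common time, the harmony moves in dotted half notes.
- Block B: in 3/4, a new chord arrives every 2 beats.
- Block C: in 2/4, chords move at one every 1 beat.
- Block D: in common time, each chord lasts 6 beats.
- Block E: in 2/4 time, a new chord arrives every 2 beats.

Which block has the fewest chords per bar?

Block D

A: each chord is 3 beats in 4/4, so 4/3 per bar.
B: each chord is 2 beats in 3/4, so 1.5 per bar.
C: each chord is 1 beat in 2/4, so 2 per bar.
D: each chord is 6 beats in 4/4, so 2/3 per bar.
E: each chord is 2 beats in 2/4, so 1 per bar.
Slowest is D at 2/3 chords/bar.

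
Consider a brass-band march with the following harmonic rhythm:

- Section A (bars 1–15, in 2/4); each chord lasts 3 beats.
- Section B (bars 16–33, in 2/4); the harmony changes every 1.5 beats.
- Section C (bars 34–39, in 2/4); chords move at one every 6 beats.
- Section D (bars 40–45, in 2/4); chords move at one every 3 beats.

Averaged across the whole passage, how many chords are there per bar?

8/9 chords per bar

A: 15 bars of 2 beats is 30 beats; at 3 beats each that's 10 chords.
B: 18 bars of 2 beats is 36 beats; at 1.5 beats each that's 24 chords.
C: 6 bars of 2 beats is 12 beats; at 6 beats each that's 2 chords.
D: 6 bars of 2 beats is 12 beats; at 3 beats each that's 4 chords.
Overall: 40 chords over 45 bars → 40/45 = 8/9 chords per bar.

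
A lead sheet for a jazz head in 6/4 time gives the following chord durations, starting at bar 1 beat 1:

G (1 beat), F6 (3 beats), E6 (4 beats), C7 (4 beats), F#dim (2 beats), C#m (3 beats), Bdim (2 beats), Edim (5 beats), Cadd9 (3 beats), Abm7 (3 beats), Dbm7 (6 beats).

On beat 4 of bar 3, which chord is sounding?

Beat 4 of bar 3 is beat (3−1)×6 + 4 = 16 overall.
Running totals: G ends at 1, F6 ends at 4, E6 ends at 8, C7 ends at 12, F#dim ends at 14, C#m ends at 17.
Beat 16 falls within C#m.

C#m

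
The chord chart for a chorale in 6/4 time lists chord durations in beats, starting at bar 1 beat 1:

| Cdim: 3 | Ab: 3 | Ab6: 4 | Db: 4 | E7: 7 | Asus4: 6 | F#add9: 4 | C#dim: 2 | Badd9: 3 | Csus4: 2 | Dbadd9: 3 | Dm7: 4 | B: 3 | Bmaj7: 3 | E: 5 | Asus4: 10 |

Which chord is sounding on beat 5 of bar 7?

Dbadd9

Beat 5 of bar 7 is beat (7−1)×6 + 5 = 41 overall.
Running totals: Cdim ends at 3, Ab ends at 6, Ab6 ends at 10, Db ends at 14, E7 ends at 21, Asus4 ends at 27, F#add9 ends at 31, C#dim ends at 33, Badd9 ends at 36, Csus4 ends at 38, Dbadd9 ends at 41.
Beat 41 falls within Dbadd9.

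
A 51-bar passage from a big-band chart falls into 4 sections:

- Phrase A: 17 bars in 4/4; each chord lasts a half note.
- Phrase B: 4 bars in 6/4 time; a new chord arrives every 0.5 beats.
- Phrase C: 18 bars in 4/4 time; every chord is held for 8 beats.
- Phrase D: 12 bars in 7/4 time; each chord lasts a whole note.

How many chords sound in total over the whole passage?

A has 68 beats and chords last 2 each, so 34 chords.
B has 24 beats and chords last 0.5 each, so 48 chords.
C has 72 beats and chords last 8 each, so 9 chords.
D has 84 beats and chords last 4 each, so 21 chords.
Total: 34 + 48 + 9 + 21 = 112.

112 chords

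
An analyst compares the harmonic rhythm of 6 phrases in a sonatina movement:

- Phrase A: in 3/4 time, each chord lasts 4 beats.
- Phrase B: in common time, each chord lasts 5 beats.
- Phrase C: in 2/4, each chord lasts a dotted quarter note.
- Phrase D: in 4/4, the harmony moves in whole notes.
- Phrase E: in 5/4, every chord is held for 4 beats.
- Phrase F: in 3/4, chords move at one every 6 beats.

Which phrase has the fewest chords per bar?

Phrase F

A: 3/4 = 0.75 chords/bar.
B: 4/5 = 0.8 chords/bar.
C: 2/1.5 = 4/3 chords/bar.
D: 4/4 = 1 chord/bar.
E: 5/4 = 1.25 chords/bar.
F: 3/6 = 0.5 chords/bar.
Slowest is F at 0.5 chords/bar.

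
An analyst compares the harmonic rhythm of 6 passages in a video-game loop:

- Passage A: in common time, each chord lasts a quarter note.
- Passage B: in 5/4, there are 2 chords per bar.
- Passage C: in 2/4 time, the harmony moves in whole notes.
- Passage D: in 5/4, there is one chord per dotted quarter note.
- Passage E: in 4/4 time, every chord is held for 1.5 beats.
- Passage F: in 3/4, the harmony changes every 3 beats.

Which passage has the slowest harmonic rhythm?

Passage C

A: 4 beats/bar ÷ 1 beat/chord = 4 chords/bar.
B: 5 beats/bar ÷ 2.5 beats/chord = 2 chords/bar.
C: 2 beats/bar ÷ 4 beats/chord = 0.5 chords/bar.
D: 5 beats/bar ÷ 1.5 beats/chord = 10/3 chords/bar.
E: 4 beats/bar ÷ 1.5 beats/chord = 8/3 chords/bar.
F: 3 beats/bar ÷ 3 beats/chord = 1 chord/bar.
Slowest is C at 0.5 chords/bar.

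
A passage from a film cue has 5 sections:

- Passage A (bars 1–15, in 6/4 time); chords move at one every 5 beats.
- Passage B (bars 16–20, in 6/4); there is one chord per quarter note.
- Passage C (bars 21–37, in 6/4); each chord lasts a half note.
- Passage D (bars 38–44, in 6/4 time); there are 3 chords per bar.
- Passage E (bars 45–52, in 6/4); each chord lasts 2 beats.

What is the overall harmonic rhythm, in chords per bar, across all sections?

36/13 chords per bar

A: 15 × 6 = 90 beats ÷ 5 = 18 chords.
B: 5 × 6 = 30 beats ÷ 1 = 30 chords.
C: 17 × 6 = 102 beats ÷ 2 = 51 chords.
D: 7 × 6 = 42 beats ÷ 2 = 21 chords.
E: 8 × 6 = 48 beats ÷ 2 = 24 chords.
Overall: 144 chords over 52 bars → 144/52 = 36/13 chords per bar.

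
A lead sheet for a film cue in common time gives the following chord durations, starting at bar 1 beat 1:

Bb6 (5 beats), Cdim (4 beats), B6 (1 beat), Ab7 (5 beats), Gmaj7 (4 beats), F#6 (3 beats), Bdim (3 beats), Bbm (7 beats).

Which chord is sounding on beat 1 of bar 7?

Bdim

Beat 1 of bar 7 is beat (7−1)×4 + 1 = 25 overall.
Running totals: Bb6 ends at 5, Cdim ends at 9, B6 ends at 10, Ab7 ends at 15, Gmaj7 ends at 19, F#6 ends at 22, Bdim ends at 25.
Beat 25 falls within Bdim.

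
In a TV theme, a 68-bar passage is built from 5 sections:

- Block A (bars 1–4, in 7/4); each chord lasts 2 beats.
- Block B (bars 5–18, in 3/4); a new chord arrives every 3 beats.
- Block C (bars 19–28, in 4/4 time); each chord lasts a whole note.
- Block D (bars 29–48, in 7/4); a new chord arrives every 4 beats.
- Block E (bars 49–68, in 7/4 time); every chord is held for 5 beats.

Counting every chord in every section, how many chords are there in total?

101 chords

A: 4·7 = 28 beats, 28/2 = 14 chords.
B: 14·3 = 42 beats, 42/3 = 14 chords.
C: 10·4 = 40 beats, 40/4 = 10 chords.
D: 20·7 = 140 beats, 140/4 = 35 chords.
E: 20·7 = 140 beats, 140/5 = 28 chords.
Total: 14 + 14 + 10 + 35 + 28 = 101.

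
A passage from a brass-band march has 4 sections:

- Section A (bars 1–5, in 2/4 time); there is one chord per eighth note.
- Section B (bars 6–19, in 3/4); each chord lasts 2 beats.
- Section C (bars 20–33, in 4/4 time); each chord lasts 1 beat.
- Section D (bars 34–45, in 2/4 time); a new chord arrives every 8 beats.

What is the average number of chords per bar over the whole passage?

20/9 chords per bar

A: 5 bars of 2 beats is 10 beats; at 0.5 beats each that's 20 chords.
B: 14 bars of 3 beats is 42 beats; at 2 beats each that's 21 chords.
C: 14 bars of 4 beats is 56 beats; at 1 beat each that's 56 chords.
D: 12 bars of 2 beats is 24 beats; at 8 beats each that's 3 chords.
Overall: 100 chords over 45 bars → 100/45 = 20/9 chords per bar.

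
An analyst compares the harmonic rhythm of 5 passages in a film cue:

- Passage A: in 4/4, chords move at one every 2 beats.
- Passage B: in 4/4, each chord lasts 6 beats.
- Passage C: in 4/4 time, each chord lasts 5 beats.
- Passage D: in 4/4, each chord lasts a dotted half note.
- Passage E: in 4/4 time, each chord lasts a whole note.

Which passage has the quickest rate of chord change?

Passage A

A: each chord is 2 beats in 4/4, so 2 per bar.
B: each chord is 6 beats in 4/4, so 2/3 per bar.
C: each chord is 5 beats in 4/4, so 0.8 per bar.
D: each chord is 3 beats in 4/4, so 4/3 per bar.
E: each chord is 4 beats in 4/4, so 1 per bar.
Fastest is A at 2 chords/bar.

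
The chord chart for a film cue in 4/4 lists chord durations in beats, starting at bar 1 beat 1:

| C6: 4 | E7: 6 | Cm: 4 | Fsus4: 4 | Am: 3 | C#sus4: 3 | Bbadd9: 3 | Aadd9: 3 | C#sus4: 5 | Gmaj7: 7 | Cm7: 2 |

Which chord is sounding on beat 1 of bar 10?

Gmaj7

Beat 1 of bar 10 is beat (10−1)×4 + 1 = 37 overall.
Running totals: C6 ends at 4, E7 ends at 10, Cm ends at 14, Fsus4 ends at 18, Am ends at 21, C#sus4 ends at 24, Bbadd9 ends at 27, Aadd9 ends at 30, C#sus4 ends at 35, Gmaj7 ends at 42.
Beat 37 falls within Gmaj7.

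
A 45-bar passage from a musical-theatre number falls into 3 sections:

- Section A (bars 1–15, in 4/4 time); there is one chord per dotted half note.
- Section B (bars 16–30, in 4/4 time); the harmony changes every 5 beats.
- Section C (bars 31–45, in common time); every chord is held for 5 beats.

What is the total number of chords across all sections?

A has 60 beats and chords last 3 each, so 20 chords.
B has 60 beats and chords last 5 each, so 12 chords.
C has 60 beats and chords last 5 each, so 12 chords.
Total: 20 + 12 + 12 = 44.

44 chords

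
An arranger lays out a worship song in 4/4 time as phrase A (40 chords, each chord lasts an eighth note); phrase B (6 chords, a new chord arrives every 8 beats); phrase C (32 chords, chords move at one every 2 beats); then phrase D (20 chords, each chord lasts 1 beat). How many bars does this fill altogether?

38 bars

A: 40 × 0.5 = 20 beats = 5 bars.
B: 6 × 8 = 48 beats = 12 bars.
C: 32 × 2 = 64 beats = 16 bars.
D: 20 × 1 = 20 beats = 5 bars.
Total: 5 + 12 + 16 + 5 = 38 bars.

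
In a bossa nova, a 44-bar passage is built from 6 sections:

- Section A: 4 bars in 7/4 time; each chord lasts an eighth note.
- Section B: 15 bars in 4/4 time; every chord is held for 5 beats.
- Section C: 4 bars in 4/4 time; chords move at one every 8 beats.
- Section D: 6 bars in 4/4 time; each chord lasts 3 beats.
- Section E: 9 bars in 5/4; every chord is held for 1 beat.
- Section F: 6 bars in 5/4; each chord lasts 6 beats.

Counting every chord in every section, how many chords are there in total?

A: 4·7 = 28 beats, 28/0.5 = 56 chords.
B: 15·4 = 60 beats, 60/5 = 12 chords.
C: 4·4 = 16 beats, 16/8 = 2 chords.
D: 6·4 = 24 beats, 24/3 = 8 chords.
E: 9·5 = 45 beats, 45/1 = 45 chords.
F: 6·5 = 30 beats, 30/6 = 5 chords.
Total: 56 + 12 + 2 + 8 + 45 + 5 = 128.

128 chords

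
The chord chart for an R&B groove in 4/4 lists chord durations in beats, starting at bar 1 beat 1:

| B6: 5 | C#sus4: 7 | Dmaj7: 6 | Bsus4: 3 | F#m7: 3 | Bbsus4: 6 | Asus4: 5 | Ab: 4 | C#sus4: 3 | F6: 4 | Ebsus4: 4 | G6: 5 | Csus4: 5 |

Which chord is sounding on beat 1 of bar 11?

C#sus4

Beat 1 of bar 11 is beat (11−1)×4 + 1 = 41 overall.
Running totals: B6 ends at 5, C#sus4 ends at 12, Dmaj7 ends at 18, Bsus4 ends at 21, F#m7 ends at 24, Bbsus4 ends at 30, Asus4 ends at 35, Ab ends at 39, C#sus4 ends at 42.
Beat 41 falls within C#sus4.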